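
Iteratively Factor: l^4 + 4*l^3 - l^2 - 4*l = (l)*(l^3 + 4*l^2 - l - 4) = l*(l + 4)*(l^2 - 1) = l*(l + 1)*(l + 4)*(l - 1)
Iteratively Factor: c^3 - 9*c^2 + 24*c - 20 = (c - 2)*(c^2 - 7*c + 10) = (c - 5)*(c - 2)*(c - 2)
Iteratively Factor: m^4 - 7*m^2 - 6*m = (m)*(m^3 - 7*m - 6) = m*(m + 2)*(m^2 - 2*m - 3) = m*(m + 1)*(m + 2)*(m - 3)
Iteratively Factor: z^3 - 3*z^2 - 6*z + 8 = (z + 2)*(z^2 - 5*z + 4) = (z - 1)*(z + 2)*(z - 4)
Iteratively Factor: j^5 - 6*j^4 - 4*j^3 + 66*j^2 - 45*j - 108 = (j + 1)*(j^4 - 7*j^3 + 3*j^2 + 63*j - 108) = (j - 3)*(j + 1)*(j^3 - 4*j^2 - 9*j + 36) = (j - 3)*(j + 1)*(j + 3)*(j^2 - 7*j + 12) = (j - 4)*(j - 3)*(j + 1)*(j + 3)*(j - 3)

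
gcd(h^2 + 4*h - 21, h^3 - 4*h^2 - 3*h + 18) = h - 3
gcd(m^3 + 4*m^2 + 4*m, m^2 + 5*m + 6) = m + 2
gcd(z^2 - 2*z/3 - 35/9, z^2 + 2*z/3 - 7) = z - 7/3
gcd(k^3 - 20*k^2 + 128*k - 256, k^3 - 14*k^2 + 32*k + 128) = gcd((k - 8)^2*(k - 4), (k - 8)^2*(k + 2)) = k^2 - 16*k + 64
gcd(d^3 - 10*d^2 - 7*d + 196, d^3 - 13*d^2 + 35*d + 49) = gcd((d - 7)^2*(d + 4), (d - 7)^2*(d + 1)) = d^2 - 14*d + 49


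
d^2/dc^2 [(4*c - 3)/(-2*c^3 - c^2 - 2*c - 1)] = 2*(-4*(4*c - 3)*(3*c^2 + c + 1)^2 + (24*c^2 + 8*c + (4*c - 3)*(6*c + 1) + 8)*(2*c^3 + c^2 + 2*c + 1))/(2*c^3 + c^2 + 2*c + 1)^3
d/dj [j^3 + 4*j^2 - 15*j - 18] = 3*j^2 + 8*j - 15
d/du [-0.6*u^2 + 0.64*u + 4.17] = 0.64 - 1.2*u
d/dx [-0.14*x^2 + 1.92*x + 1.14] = 1.92 - 0.28*x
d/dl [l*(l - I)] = 2*l - I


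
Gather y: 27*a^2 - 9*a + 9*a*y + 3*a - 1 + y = 27*a^2 - 6*a + y*(9*a + 1) - 1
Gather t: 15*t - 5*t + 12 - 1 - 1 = 10*t + 10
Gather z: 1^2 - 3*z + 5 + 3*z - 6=0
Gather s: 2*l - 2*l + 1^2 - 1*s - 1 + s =0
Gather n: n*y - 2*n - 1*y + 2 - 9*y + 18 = n*(y - 2) - 10*y + 20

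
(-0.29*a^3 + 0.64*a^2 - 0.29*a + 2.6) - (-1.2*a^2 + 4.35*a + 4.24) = -0.29*a^3 + 1.84*a^2 - 4.64*a - 1.64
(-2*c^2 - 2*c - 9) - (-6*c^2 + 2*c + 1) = 4*c^2 - 4*c - 10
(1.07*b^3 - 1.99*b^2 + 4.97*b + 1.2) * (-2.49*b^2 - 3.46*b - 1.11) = -2.6643*b^5 + 1.2529*b^4 - 6.6776*b^3 - 17.9753*b^2 - 9.6687*b - 1.332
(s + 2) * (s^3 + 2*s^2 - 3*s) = s^4 + 4*s^3 + s^2 - 6*s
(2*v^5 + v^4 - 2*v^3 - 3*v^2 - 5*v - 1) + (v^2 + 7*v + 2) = 2*v^5 + v^4 - 2*v^3 - 2*v^2 + 2*v + 1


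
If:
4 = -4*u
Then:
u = -1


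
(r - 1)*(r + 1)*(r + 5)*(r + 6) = r^4 + 11*r^3 + 29*r^2 - 11*r - 30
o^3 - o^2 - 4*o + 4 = (o - 2)*(o - 1)*(o + 2)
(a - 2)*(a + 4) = a^2 + 2*a - 8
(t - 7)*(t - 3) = t^2 - 10*t + 21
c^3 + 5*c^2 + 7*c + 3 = (c + 1)^2*(c + 3)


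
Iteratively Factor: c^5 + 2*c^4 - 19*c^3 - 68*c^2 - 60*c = (c)*(c^4 + 2*c^3 - 19*c^2 - 68*c - 60) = c*(c + 2)*(c^3 - 19*c - 30) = c*(c + 2)^2*(c^2 - 2*c - 15) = c*(c - 5)*(c + 2)^2*(c + 3)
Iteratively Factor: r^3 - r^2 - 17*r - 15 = (r + 1)*(r^2 - 2*r - 15) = (r + 1)*(r + 3)*(r - 5)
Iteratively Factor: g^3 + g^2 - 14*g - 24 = (g - 4)*(g^2 + 5*g + 6) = (g - 4)*(g + 2)*(g + 3)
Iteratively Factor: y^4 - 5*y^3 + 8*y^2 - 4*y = (y)*(y^3 - 5*y^2 + 8*y - 4) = y*(y - 2)*(y^2 - 3*y + 2) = y*(y - 2)*(y - 1)*(y - 2)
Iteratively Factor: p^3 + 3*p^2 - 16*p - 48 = (p + 4)*(p^2 - p - 12) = (p - 4)*(p + 4)*(p + 3)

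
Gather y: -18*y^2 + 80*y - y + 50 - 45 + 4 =-18*y^2 + 79*y + 9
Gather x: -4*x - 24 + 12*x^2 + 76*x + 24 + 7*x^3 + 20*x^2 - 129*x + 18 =7*x^3 + 32*x^2 - 57*x + 18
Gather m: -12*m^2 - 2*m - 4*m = -12*m^2 - 6*m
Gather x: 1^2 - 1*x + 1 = 2 - x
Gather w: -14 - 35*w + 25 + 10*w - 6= 5 - 25*w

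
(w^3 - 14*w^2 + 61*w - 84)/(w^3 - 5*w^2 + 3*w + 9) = (w^2 - 11*w + 28)/(w^2 - 2*w - 3)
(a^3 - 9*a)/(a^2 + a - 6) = a*(a - 3)/(a - 2)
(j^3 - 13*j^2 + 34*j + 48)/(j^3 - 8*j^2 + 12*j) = (j^2 - 7*j - 8)/(j*(j - 2))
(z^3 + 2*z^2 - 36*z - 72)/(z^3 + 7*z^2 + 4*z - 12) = (z - 6)/(z - 1)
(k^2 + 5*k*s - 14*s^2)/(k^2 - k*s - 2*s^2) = (k + 7*s)/(k + s)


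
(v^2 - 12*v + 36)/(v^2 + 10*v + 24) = (v^2 - 12*v + 36)/(v^2 + 10*v + 24)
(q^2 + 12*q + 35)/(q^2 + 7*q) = (q + 5)/q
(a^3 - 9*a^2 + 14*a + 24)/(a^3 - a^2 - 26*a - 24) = (a - 4)/(a + 4)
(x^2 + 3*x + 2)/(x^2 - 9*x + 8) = (x^2 + 3*x + 2)/(x^2 - 9*x + 8)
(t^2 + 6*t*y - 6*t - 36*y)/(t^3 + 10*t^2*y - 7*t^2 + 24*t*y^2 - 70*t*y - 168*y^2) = (t - 6)/(t^2 + 4*t*y - 7*t - 28*y)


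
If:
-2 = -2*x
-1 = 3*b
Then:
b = -1/3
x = 1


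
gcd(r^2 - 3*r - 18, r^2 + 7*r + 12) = r + 3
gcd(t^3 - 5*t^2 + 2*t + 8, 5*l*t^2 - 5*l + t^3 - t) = t + 1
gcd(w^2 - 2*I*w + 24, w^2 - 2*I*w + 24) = w^2 - 2*I*w + 24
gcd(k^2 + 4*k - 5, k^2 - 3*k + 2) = k - 1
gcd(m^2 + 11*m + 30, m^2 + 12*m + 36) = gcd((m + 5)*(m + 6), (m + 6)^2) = m + 6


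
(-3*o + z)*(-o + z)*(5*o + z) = 15*o^3 - 17*o^2*z + o*z^2 + z^3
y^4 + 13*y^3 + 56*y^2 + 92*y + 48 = (y + 1)*(y + 2)*(y + 4)*(y + 6)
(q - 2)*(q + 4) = q^2 + 2*q - 8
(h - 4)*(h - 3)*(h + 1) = h^3 - 6*h^2 + 5*h + 12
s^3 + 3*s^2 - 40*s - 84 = (s - 6)*(s + 2)*(s + 7)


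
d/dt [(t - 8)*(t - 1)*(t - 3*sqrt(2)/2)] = 3*t^2 - 18*t - 3*sqrt(2)*t + 8 + 27*sqrt(2)/2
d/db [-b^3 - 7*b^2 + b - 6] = -3*b^2 - 14*b + 1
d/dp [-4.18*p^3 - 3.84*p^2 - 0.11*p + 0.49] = -12.54*p^2 - 7.68*p - 0.11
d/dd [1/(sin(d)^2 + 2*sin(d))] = -2*(sin(d) + 1)*cos(d)/((sin(d) + 2)^2*sin(d)^2)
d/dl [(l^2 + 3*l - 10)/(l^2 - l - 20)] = 2*(-2*l^2 - 10*l - 35)/(l^4 - 2*l^3 - 39*l^2 + 40*l + 400)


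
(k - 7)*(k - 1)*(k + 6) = k^3 - 2*k^2 - 41*k + 42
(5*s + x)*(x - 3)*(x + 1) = 5*s*x^2 - 10*s*x - 15*s + x^3 - 2*x^2 - 3*x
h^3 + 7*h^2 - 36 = (h - 2)*(h + 3)*(h + 6)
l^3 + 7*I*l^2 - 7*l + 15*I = (l - I)*(l + 3*I)*(l + 5*I)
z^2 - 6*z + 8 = (z - 4)*(z - 2)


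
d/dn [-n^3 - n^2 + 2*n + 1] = -3*n^2 - 2*n + 2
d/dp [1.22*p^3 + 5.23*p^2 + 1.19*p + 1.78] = 3.66*p^2 + 10.46*p + 1.19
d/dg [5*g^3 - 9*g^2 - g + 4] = 15*g^2 - 18*g - 1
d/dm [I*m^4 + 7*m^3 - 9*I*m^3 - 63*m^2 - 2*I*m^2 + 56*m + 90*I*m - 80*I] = 4*I*m^3 + m^2*(21 - 27*I) + m*(-126 - 4*I) + 56 + 90*I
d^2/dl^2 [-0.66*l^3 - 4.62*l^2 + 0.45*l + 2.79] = -3.96*l - 9.24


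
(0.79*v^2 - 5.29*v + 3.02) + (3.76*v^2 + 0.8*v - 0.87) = 4.55*v^2 - 4.49*v + 2.15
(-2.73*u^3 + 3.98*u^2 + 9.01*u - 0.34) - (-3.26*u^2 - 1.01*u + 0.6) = -2.73*u^3 + 7.24*u^2 + 10.02*u - 0.94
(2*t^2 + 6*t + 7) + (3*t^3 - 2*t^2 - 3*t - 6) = 3*t^3 + 3*t + 1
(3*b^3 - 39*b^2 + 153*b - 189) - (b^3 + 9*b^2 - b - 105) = 2*b^3 - 48*b^2 + 154*b - 84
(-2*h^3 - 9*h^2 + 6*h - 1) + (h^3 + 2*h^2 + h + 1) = -h^3 - 7*h^2 + 7*h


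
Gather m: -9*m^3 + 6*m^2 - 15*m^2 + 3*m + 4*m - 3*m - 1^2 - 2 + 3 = -9*m^3 - 9*m^2 + 4*m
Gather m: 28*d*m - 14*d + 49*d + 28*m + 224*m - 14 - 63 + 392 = 35*d + m*(28*d + 252) + 315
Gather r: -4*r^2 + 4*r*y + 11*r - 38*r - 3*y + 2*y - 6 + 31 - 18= -4*r^2 + r*(4*y - 27) - y + 7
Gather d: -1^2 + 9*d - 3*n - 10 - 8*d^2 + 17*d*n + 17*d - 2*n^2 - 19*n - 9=-8*d^2 + d*(17*n + 26) - 2*n^2 - 22*n - 20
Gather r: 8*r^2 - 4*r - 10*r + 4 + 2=8*r^2 - 14*r + 6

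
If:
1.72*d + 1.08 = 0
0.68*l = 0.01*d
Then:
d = -0.63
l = -0.01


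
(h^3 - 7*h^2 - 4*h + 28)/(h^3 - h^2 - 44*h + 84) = (h^2 - 5*h - 14)/(h^2 + h - 42)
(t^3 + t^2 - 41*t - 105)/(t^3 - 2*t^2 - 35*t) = (t + 3)/t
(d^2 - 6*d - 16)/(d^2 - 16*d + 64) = (d + 2)/(d - 8)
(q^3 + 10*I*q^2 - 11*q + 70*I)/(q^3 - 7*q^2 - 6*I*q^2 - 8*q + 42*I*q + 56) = (q^2 + 12*I*q - 35)/(q^2 - q*(7 + 4*I) + 28*I)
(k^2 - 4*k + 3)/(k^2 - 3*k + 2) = (k - 3)/(k - 2)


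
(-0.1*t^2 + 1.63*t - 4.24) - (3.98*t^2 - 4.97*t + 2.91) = -4.08*t^2 + 6.6*t - 7.15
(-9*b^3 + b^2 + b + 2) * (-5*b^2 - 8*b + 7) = 45*b^5 + 67*b^4 - 76*b^3 - 11*b^2 - 9*b + 14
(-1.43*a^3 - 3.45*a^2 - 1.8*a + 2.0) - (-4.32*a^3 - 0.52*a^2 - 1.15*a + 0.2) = 2.89*a^3 - 2.93*a^2 - 0.65*a + 1.8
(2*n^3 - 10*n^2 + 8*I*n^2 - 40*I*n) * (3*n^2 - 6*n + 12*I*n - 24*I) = 6*n^5 - 42*n^4 + 48*I*n^4 - 36*n^3 - 336*I*n^3 + 672*n^2 + 480*I*n^2 - 960*n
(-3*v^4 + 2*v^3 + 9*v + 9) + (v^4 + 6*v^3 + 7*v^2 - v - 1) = -2*v^4 + 8*v^3 + 7*v^2 + 8*v + 8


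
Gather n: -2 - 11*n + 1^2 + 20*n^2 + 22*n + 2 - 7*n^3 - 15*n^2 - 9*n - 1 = -7*n^3 + 5*n^2 + 2*n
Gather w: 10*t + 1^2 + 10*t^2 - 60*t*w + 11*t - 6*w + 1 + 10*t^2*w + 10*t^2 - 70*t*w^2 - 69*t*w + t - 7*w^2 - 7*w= 20*t^2 + 22*t + w^2*(-70*t - 7) + w*(10*t^2 - 129*t - 13) + 2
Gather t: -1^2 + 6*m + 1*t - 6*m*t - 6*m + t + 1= t*(2 - 6*m)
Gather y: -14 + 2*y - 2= 2*y - 16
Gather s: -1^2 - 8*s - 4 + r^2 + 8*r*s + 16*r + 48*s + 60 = r^2 + 16*r + s*(8*r + 40) + 55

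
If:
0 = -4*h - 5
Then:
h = -5/4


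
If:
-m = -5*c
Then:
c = m/5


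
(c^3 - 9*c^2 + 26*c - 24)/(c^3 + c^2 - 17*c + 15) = (c^2 - 6*c + 8)/(c^2 + 4*c - 5)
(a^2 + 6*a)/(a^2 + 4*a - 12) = a/(a - 2)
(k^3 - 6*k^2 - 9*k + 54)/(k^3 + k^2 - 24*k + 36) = (k^2 - 3*k - 18)/(k^2 + 4*k - 12)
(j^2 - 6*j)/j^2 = (j - 6)/j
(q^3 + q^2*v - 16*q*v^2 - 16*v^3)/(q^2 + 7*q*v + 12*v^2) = (q^2 - 3*q*v - 4*v^2)/(q + 3*v)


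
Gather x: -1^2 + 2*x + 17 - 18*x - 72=-16*x - 56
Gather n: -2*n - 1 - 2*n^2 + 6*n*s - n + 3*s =-2*n^2 + n*(6*s - 3) + 3*s - 1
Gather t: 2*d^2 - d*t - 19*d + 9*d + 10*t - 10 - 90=2*d^2 - 10*d + t*(10 - d) - 100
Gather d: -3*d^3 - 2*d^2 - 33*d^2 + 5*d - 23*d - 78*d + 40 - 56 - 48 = -3*d^3 - 35*d^2 - 96*d - 64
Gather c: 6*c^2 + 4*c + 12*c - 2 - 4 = 6*c^2 + 16*c - 6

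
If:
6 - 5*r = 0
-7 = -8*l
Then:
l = 7/8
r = 6/5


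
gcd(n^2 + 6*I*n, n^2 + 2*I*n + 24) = n + 6*I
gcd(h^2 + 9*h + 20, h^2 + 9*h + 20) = h^2 + 9*h + 20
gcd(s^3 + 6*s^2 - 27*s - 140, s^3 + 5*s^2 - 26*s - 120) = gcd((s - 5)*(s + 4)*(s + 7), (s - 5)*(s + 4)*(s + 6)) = s^2 - s - 20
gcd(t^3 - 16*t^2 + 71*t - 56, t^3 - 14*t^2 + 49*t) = t - 7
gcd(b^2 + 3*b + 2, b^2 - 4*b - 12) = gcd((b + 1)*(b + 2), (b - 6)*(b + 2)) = b + 2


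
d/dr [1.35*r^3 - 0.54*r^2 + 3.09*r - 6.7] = 4.05*r^2 - 1.08*r + 3.09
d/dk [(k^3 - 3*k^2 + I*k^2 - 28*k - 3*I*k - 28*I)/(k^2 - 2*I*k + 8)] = (k^4 - 4*I*k^3 + k^2*(54 + 9*I) + k*(-48 + 72*I) - 168 - 24*I)/(k^4 - 4*I*k^3 + 12*k^2 - 32*I*k + 64)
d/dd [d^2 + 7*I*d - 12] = 2*d + 7*I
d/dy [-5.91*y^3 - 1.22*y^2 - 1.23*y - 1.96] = -17.73*y^2 - 2.44*y - 1.23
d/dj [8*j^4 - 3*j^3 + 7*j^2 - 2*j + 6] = 32*j^3 - 9*j^2 + 14*j - 2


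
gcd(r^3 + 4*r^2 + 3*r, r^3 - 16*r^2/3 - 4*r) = r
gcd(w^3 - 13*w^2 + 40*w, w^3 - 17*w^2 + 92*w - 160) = w^2 - 13*w + 40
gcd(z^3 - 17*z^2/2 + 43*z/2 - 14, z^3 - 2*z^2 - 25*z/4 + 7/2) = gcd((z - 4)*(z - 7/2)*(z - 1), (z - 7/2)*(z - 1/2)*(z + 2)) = z - 7/2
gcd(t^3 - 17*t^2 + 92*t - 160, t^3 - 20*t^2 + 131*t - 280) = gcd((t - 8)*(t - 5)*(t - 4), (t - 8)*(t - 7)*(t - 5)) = t^2 - 13*t + 40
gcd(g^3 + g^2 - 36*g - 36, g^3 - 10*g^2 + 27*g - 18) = g - 6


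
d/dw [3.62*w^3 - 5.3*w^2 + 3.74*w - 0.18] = 10.86*w^2 - 10.6*w + 3.74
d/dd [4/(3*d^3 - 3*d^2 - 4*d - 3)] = 4*(-9*d^2 + 6*d + 4)/(-3*d^3 + 3*d^2 + 4*d + 3)^2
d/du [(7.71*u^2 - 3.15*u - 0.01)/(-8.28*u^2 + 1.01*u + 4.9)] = (-18.2949*u^2 + 75.3924*u - 15.4249)/(68.5584*u^4 - 16.7256*u^3 - 80.1239*u^2 + 9.898*u + 24.01)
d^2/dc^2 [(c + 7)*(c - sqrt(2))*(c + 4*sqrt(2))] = 6*c + 6*sqrt(2) + 14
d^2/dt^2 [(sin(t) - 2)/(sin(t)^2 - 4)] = (2*sin(t) + cos(t)^2 + 1)/(sin(t) + 2)^3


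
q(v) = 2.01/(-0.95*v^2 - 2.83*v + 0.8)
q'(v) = 2.01*(1.9*v + 2.83)/(-0.95*v^2 - 2.83*v + 0.8)^2 = (3.819*v + 5.6883)/(0.95*v^2 + 2.83*v - 0.8)^2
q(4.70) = -0.06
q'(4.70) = 0.02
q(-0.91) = 0.78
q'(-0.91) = 0.33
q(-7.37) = -0.07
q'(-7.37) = -0.03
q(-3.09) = 4.24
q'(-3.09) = -27.20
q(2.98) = -0.13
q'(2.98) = 0.07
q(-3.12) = 5.26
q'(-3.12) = -42.69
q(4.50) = -0.06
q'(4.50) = 0.02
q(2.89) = -0.13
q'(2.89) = 0.07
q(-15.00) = -0.01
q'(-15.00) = -0.00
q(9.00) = -0.02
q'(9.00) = 0.00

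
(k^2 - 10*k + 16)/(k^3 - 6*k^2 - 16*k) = (k - 2)/(k*(k + 2))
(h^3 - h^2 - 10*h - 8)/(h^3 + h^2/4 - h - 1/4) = 4*(h^2 - 2*h - 8)/(4*h^2 - 3*h - 1)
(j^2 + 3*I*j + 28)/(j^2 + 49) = (j - 4*I)/(j - 7*I)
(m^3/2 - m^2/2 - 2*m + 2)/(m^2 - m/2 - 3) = (m^2 + m - 2)/(2*m + 3)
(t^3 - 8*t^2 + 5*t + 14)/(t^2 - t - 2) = t - 7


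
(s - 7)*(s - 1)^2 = s^3 - 9*s^2 + 15*s - 7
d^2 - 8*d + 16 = (d - 4)^2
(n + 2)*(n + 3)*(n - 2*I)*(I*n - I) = I*n^4 + 2*n^3 + 4*I*n^3 + 8*n^2 + I*n^2 + 2*n - 6*I*n - 12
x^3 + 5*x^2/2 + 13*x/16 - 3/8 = (x - 1/4)*(x + 3/4)*(x + 2)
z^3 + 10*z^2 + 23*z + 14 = (z + 1)*(z + 2)*(z + 7)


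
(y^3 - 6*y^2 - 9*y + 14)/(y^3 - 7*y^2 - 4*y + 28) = (y - 1)/(y - 2)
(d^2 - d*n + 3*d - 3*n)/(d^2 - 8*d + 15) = (d^2 - d*n + 3*d - 3*n)/(d^2 - 8*d + 15)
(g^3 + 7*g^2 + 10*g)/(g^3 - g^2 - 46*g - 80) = g/(g - 8)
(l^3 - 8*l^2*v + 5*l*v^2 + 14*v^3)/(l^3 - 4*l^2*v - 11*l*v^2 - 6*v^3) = (-l^2 + 9*l*v - 14*v^2)/(-l^2 + 5*l*v + 6*v^2)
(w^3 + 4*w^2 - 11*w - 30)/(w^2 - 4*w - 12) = (w^2 + 2*w - 15)/(w - 6)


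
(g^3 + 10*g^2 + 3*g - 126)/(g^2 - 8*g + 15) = (g^2 + 13*g + 42)/(g - 5)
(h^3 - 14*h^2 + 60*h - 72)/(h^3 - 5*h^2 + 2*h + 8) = (h^2 - 12*h + 36)/(h^2 - 3*h - 4)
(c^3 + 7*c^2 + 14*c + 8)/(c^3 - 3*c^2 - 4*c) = (c^2 + 6*c + 8)/(c*(c - 4))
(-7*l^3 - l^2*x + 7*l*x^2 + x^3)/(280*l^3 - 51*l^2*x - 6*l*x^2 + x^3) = (-l^2 + x^2)/(40*l^2 - 13*l*x + x^2)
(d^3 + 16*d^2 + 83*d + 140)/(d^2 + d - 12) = (d^2 + 12*d + 35)/(d - 3)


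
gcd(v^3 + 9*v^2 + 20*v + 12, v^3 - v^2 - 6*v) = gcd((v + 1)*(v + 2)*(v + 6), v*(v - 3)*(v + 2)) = v + 2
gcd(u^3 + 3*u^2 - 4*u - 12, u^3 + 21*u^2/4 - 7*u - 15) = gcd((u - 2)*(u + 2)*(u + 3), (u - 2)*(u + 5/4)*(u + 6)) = u - 2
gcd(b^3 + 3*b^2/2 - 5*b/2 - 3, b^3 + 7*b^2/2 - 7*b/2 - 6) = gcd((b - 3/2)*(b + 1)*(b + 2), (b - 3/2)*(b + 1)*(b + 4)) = b^2 - b/2 - 3/2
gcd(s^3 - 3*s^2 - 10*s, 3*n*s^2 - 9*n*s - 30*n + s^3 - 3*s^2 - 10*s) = s^2 - 3*s - 10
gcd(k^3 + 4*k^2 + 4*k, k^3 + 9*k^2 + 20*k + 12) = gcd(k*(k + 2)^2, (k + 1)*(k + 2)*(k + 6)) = k + 2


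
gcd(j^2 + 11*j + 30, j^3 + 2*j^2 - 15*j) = j + 5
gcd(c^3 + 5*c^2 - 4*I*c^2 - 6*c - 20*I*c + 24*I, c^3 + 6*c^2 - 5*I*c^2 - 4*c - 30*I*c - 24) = c^2 + c*(6 - 4*I) - 24*I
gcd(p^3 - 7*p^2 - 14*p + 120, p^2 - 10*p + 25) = p - 5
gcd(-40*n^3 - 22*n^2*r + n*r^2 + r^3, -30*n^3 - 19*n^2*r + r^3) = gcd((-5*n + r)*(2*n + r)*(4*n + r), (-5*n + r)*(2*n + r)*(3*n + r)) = -10*n^2 - 3*n*r + r^2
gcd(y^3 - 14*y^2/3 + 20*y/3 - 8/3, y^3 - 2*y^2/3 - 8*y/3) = y - 2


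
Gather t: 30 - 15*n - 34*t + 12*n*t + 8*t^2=-15*n + 8*t^2 + t*(12*n - 34) + 30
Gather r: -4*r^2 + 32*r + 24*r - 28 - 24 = -4*r^2 + 56*r - 52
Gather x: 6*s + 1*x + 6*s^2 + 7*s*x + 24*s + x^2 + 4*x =6*s^2 + 30*s + x^2 + x*(7*s + 5)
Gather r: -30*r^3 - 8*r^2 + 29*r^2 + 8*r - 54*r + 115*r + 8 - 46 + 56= -30*r^3 + 21*r^2 + 69*r + 18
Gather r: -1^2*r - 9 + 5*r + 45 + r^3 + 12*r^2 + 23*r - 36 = r^3 + 12*r^2 + 27*r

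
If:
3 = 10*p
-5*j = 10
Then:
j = -2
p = 3/10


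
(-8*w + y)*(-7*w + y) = 56*w^2 - 15*w*y + y^2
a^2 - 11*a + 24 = (a - 8)*(a - 3)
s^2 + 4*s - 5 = (s - 1)*(s + 5)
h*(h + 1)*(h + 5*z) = h^3 + 5*h^2*z + h^2 + 5*h*z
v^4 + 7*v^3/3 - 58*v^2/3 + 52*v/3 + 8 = (v - 2)^2*(v + 1/3)*(v + 6)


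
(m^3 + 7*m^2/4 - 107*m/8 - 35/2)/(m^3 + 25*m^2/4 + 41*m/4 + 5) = (m - 7/2)/(m + 1)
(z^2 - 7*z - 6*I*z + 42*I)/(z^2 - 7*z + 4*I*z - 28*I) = (z - 6*I)/(z + 4*I)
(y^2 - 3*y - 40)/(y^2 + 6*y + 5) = (y - 8)/(y + 1)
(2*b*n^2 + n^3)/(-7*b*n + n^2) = n*(-2*b - n)/(7*b - n)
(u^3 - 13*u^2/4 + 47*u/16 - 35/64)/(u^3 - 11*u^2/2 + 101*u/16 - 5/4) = (u - 7/4)/(u - 4)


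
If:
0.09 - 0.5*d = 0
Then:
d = 0.18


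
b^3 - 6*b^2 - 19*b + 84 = (b - 7)*(b - 3)*(b + 4)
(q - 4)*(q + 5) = q^2 + q - 20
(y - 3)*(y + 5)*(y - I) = y^3 + 2*y^2 - I*y^2 - 15*y - 2*I*y + 15*I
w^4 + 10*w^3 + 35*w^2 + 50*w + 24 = (w + 1)*(w + 2)*(w + 3)*(w + 4)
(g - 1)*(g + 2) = g^2 + g - 2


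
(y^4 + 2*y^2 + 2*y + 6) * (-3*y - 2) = -3*y^5 - 2*y^4 - 6*y^3 - 10*y^2 - 22*y - 12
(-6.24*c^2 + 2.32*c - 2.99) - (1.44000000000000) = -6.24*c^2 + 2.32*c - 4.43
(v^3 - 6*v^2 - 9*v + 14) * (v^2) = v^5 - 6*v^4 - 9*v^3 + 14*v^2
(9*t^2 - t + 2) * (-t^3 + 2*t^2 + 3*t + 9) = -9*t^5 + 19*t^4 + 23*t^3 + 82*t^2 - 3*t + 18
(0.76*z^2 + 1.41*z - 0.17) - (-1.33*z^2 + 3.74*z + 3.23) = 2.09*z^2 - 2.33*z - 3.4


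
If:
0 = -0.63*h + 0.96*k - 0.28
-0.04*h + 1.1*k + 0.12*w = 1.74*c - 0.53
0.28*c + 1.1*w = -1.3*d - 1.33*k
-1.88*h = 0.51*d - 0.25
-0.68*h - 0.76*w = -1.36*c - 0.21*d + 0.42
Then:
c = 0.62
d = -0.71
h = 0.33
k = 0.51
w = 0.07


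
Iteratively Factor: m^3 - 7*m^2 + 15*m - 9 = (m - 1)*(m^2 - 6*m + 9) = (m - 3)*(m - 1)*(m - 3)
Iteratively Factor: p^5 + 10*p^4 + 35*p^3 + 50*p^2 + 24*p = (p + 2)*(p^4 + 8*p^3 + 19*p^2 + 12*p) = (p + 2)*(p + 3)*(p^3 + 5*p^2 + 4*p) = (p + 1)*(p + 2)*(p + 3)*(p^2 + 4*p) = p*(p + 1)*(p + 2)*(p + 3)*(p + 4)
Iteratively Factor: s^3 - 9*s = (s - 3)*(s^2 + 3*s) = (s - 3)*(s + 3)*(s)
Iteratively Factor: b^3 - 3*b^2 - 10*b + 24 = (b + 3)*(b^2 - 6*b + 8) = (b - 2)*(b + 3)*(b - 4)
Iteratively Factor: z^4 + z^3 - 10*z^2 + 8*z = (z - 1)*(z^3 + 2*z^2 - 8*z) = (z - 2)*(z - 1)*(z^2 + 4*z) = (z - 2)*(z - 1)*(z + 4)*(z)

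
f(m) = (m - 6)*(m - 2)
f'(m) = 2*m - 8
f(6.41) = 1.81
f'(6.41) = 4.82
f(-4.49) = 68.08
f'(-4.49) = -16.98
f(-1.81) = 29.76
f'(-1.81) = -11.62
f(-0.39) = 15.27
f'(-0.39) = -8.78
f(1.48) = 2.35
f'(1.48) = -5.04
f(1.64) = 1.57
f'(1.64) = -4.72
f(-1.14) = 22.42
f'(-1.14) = -10.28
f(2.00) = 0.00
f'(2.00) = -4.00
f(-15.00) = 357.00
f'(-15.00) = -38.00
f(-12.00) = 252.00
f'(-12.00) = -32.00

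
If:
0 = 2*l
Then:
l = 0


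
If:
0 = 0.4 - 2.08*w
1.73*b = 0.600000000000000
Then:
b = 0.35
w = 0.19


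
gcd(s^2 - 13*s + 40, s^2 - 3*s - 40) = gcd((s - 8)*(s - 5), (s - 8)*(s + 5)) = s - 8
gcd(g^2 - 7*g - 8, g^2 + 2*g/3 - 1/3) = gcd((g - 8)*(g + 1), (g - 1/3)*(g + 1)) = g + 1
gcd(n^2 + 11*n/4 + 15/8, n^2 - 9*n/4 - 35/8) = n + 5/4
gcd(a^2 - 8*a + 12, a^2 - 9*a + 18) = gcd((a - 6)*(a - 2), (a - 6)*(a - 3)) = a - 6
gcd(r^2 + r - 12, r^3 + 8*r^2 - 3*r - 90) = r - 3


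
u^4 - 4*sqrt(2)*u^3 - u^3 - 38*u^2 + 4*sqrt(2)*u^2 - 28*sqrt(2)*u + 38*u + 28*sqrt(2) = (u - 1)*(u - 7*sqrt(2))*(u + sqrt(2))*(u + 2*sqrt(2))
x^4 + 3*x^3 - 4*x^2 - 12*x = x*(x - 2)*(x + 2)*(x + 3)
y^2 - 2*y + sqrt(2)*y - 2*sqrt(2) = (y - 2)*(y + sqrt(2))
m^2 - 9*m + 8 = (m - 8)*(m - 1)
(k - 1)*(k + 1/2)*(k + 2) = k^3 + 3*k^2/2 - 3*k/2 - 1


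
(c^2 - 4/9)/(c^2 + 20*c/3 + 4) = (c - 2/3)/(c + 6)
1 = 1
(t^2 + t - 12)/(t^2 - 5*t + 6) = (t + 4)/(t - 2)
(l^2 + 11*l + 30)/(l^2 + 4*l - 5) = (l + 6)/(l - 1)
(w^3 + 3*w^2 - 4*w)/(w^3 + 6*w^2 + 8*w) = (w - 1)/(w + 2)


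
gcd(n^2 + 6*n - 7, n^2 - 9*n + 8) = n - 1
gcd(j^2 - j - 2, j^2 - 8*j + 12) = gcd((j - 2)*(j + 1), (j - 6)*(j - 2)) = j - 2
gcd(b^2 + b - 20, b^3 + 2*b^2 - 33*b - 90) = b + 5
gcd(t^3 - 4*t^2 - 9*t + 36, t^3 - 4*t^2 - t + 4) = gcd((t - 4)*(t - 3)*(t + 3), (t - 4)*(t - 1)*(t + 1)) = t - 4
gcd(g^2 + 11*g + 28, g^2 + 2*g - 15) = 1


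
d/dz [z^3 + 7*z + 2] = 3*z^2 + 7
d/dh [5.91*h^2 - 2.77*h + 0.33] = 11.82*h - 2.77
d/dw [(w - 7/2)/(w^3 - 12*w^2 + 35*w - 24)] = (-4*w^3 + 45*w^2 - 168*w + 197)/(2*(w^6 - 24*w^5 + 214*w^4 - 888*w^3 + 1801*w^2 - 1680*w + 576))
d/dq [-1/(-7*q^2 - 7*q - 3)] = 7*(-2*q - 1)/(7*q^2 + 7*q + 3)^2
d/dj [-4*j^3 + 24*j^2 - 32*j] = -12*j^2 + 48*j - 32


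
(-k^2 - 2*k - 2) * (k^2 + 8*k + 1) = -k^4 - 10*k^3 - 19*k^2 - 18*k - 2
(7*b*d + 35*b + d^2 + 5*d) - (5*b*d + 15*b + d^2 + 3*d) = 2*b*d + 20*b + 2*d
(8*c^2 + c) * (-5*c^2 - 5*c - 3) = -40*c^4 - 45*c^3 - 29*c^2 - 3*c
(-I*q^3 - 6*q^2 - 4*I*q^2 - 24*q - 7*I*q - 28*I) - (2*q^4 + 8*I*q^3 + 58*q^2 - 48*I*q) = -2*q^4 - 9*I*q^3 - 64*q^2 - 4*I*q^2 - 24*q + 41*I*q - 28*I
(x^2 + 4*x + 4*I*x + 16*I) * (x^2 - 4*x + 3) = x^4 + 4*I*x^3 - 13*x^2 + 12*x - 52*I*x + 48*I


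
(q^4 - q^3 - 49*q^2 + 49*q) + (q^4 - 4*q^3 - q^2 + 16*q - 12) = 2*q^4 - 5*q^3 - 50*q^2 + 65*q - 12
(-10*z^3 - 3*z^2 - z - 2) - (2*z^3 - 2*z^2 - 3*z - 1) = -12*z^3 - z^2 + 2*z - 1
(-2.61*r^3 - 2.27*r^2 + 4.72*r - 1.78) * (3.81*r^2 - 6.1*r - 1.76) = -9.9441*r^5 + 7.2723*r^4 + 36.4238*r^3 - 31.5786*r^2 + 2.5508*r + 3.1328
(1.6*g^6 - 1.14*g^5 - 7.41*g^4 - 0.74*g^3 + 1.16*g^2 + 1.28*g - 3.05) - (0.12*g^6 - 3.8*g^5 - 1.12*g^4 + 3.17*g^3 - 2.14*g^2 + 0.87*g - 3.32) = 1.48*g^6 + 2.66*g^5 - 6.29*g^4 - 3.91*g^3 + 3.3*g^2 + 0.41*g + 0.27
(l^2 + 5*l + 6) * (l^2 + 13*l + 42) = l^4 + 18*l^3 + 113*l^2 + 288*l + 252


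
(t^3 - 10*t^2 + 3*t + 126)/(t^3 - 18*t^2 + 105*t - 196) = (t^2 - 3*t - 18)/(t^2 - 11*t + 28)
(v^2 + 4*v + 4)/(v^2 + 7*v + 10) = (v + 2)/(v + 5)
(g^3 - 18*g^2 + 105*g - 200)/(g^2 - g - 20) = (g^2 - 13*g + 40)/(g + 4)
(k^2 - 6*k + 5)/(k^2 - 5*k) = (k - 1)/k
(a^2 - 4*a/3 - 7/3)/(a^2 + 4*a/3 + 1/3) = (3*a - 7)/(3*a + 1)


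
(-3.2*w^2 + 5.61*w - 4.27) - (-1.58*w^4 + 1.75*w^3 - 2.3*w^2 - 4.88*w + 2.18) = 1.58*w^4 - 1.75*w^3 - 0.9*w^2 + 10.49*w - 6.45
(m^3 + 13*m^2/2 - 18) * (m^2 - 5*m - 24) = m^5 + 3*m^4/2 - 113*m^3/2 - 174*m^2 + 90*m + 432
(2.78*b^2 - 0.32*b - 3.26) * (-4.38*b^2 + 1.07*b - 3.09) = -12.1764*b^4 + 4.3762*b^3 + 5.3462*b^2 - 2.4994*b + 10.0734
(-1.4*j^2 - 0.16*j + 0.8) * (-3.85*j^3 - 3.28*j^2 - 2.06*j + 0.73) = 5.39*j^5 + 5.208*j^4 + 0.3288*j^3 - 3.3164*j^2 - 1.7648*j + 0.584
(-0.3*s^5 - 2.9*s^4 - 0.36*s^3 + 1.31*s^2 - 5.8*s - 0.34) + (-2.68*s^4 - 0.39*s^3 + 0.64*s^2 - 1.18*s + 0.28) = -0.3*s^5 - 5.58*s^4 - 0.75*s^3 + 1.95*s^2 - 6.98*s - 0.06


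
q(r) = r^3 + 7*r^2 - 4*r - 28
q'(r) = 3*r^2 + 14*r - 4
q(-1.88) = -2.38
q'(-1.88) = -19.72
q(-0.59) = -23.41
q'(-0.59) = -11.22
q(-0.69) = -22.24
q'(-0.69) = -12.23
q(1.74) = -8.50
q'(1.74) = 29.44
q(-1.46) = -10.35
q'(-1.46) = -18.05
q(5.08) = 263.42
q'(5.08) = 144.54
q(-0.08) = -27.64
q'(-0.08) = -5.10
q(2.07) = 2.58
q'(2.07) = 37.83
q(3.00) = 50.00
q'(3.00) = 65.00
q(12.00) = 2660.00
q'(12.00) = 596.00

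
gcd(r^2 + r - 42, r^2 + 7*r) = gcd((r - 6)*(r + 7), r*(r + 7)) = r + 7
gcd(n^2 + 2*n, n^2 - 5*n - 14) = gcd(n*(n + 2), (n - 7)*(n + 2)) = n + 2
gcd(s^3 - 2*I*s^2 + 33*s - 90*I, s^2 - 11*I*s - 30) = s - 5*I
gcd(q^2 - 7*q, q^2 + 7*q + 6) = 1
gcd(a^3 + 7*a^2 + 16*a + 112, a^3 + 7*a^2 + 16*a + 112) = a^3 + 7*a^2 + 16*a + 112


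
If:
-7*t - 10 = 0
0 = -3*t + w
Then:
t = -10/7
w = -30/7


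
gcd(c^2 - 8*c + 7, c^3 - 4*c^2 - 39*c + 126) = c - 7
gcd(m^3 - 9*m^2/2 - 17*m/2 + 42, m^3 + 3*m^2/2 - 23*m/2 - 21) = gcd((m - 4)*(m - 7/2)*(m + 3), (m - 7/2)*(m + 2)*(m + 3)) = m^2 - m/2 - 21/2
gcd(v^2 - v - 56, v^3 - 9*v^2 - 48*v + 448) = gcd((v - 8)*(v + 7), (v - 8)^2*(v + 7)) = v^2 - v - 56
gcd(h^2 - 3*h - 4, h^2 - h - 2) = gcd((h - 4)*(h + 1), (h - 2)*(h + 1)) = h + 1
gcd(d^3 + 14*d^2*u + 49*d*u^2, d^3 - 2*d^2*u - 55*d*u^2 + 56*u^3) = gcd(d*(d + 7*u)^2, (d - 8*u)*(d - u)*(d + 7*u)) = d + 7*u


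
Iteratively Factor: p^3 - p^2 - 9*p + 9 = (p + 3)*(p^2 - 4*p + 3) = (p - 3)*(p + 3)*(p - 1)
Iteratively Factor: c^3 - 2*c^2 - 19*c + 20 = (c - 1)*(c^2 - c - 20) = (c - 1)*(c + 4)*(c - 5)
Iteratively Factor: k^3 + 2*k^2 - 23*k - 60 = (k - 5)*(k^2 + 7*k + 12) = (k - 5)*(k + 4)*(k + 3)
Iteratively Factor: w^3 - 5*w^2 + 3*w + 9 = (w - 3)*(w^2 - 2*w - 3) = (w - 3)^2*(w + 1)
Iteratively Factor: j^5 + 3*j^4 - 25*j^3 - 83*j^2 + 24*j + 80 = (j + 1)*(j^4 + 2*j^3 - 27*j^2 - 56*j + 80) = (j + 1)*(j + 4)*(j^3 - 2*j^2 - 19*j + 20) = (j - 1)*(j + 1)*(j + 4)*(j^2 - j - 20) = (j - 5)*(j - 1)*(j + 1)*(j + 4)*(j + 4)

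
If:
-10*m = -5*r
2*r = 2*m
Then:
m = 0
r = 0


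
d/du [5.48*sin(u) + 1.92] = 5.48*cos(u)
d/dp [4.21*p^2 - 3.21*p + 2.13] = 8.42*p - 3.21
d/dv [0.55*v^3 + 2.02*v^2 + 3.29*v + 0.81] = 1.65*v^2 + 4.04*v + 3.29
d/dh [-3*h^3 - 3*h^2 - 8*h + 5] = -9*h^2 - 6*h - 8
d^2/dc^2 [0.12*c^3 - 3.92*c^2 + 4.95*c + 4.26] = 0.72*c - 7.84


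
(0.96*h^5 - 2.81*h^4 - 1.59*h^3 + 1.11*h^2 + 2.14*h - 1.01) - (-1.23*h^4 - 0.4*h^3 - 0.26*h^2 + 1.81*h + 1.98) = 0.96*h^5 - 1.58*h^4 - 1.19*h^3 + 1.37*h^2 + 0.33*h - 2.99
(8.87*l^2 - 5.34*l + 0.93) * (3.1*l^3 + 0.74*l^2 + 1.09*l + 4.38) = 27.497*l^5 - 9.9902*l^4 + 8.5997*l^3 + 33.7182*l^2 - 22.3755*l + 4.0734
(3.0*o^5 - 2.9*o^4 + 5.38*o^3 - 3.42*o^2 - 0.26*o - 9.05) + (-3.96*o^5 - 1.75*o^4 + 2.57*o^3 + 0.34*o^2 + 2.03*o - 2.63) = -0.96*o^5 - 4.65*o^4 + 7.95*o^3 - 3.08*o^2 + 1.77*o - 11.68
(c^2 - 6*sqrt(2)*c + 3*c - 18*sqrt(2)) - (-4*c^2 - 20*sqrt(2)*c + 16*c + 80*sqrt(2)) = 5*c^2 - 13*c + 14*sqrt(2)*c - 98*sqrt(2)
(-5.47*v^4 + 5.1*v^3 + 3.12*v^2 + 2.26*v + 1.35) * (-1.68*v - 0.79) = 9.1896*v^5 - 4.2467*v^4 - 9.2706*v^3 - 6.2616*v^2 - 4.0534*v - 1.0665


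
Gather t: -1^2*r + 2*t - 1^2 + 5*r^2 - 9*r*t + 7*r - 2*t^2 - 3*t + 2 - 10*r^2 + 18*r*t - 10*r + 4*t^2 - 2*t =-5*r^2 - 4*r + 2*t^2 + t*(9*r - 3) + 1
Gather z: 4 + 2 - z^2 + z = -z^2 + z + 6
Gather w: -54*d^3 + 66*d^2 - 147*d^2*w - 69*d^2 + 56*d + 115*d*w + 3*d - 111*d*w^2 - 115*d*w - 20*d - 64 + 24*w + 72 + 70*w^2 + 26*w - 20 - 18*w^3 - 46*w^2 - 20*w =-54*d^3 - 3*d^2 + 39*d - 18*w^3 + w^2*(24 - 111*d) + w*(30 - 147*d^2) - 12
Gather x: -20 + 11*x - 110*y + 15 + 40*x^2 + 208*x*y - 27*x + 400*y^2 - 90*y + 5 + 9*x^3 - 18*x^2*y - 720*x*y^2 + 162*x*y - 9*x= 9*x^3 + x^2*(40 - 18*y) + x*(-720*y^2 + 370*y - 25) + 400*y^2 - 200*y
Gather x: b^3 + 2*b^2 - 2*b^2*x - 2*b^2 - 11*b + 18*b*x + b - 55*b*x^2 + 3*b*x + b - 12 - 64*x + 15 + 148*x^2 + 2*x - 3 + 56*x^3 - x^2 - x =b^3 - 9*b + 56*x^3 + x^2*(147 - 55*b) + x*(-2*b^2 + 21*b - 63)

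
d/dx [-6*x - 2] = -6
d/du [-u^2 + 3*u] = 3 - 2*u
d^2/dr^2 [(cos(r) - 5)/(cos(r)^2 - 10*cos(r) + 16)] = (10*(1 - cos(r)^2)^2 - cos(r)^5 - 52*cos(r)^3 + 10*cos(r)^2 + 748*cos(r) - 530)/(cos(r)^2 - 10*cos(r) + 16)^3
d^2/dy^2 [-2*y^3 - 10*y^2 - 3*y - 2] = -12*y - 20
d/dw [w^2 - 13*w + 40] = 2*w - 13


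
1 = 1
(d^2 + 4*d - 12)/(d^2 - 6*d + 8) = (d + 6)/(d - 4)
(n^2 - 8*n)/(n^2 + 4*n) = (n - 8)/(n + 4)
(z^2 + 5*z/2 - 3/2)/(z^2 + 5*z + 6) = (z - 1/2)/(z + 2)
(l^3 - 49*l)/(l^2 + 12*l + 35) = l*(l - 7)/(l + 5)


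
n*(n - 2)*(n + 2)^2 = n^4 + 2*n^3 - 4*n^2 - 8*n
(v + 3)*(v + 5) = v^2 + 8*v + 15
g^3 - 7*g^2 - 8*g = g*(g - 8)*(g + 1)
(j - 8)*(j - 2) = j^2 - 10*j + 16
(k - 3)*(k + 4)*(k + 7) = k^3 + 8*k^2 - 5*k - 84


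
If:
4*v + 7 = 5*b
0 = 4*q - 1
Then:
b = 4*v/5 + 7/5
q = 1/4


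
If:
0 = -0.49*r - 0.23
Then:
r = -0.47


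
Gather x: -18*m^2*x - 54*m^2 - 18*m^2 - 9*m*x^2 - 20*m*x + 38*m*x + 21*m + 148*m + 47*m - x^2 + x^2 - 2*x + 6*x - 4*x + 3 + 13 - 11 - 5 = -72*m^2 - 9*m*x^2 + 216*m + x*(-18*m^2 + 18*m)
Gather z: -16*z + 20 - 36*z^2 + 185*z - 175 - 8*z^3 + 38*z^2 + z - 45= -8*z^3 + 2*z^2 + 170*z - 200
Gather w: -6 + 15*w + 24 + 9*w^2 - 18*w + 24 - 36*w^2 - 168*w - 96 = -27*w^2 - 171*w - 54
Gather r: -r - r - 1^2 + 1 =-2*r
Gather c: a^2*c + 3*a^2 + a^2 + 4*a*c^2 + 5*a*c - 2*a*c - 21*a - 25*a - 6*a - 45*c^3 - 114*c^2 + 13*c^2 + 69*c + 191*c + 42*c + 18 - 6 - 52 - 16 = 4*a^2 - 52*a - 45*c^3 + c^2*(4*a - 101) + c*(a^2 + 3*a + 302) - 56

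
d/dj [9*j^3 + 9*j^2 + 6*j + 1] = 27*j^2 + 18*j + 6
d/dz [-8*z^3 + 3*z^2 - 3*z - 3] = -24*z^2 + 6*z - 3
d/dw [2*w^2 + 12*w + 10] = 4*w + 12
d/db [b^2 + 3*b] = 2*b + 3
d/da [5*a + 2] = 5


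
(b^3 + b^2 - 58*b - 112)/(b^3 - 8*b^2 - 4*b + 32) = (b + 7)/(b - 2)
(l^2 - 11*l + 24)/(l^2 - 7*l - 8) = (l - 3)/(l + 1)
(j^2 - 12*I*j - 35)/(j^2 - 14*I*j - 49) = (j - 5*I)/(j - 7*I)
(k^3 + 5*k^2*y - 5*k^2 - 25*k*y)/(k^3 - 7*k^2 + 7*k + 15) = k*(k + 5*y)/(k^2 - 2*k - 3)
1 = 1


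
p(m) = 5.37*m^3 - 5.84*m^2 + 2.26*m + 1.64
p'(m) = 16.11*m^2 - 11.68*m + 2.26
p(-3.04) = -210.07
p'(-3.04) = 186.65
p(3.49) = 166.67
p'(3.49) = 157.72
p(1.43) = 8.63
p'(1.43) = 18.50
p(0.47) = 1.97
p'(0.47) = 0.33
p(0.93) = 3.01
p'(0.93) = 5.33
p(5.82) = 875.61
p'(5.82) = 479.97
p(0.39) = 1.95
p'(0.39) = 0.16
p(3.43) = 157.38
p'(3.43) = 151.73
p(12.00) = 8467.16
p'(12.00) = 2181.94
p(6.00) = 964.88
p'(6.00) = 512.14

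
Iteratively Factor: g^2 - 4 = (g + 2)*(g - 2)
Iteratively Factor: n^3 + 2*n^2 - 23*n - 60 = (n - 5)*(n^2 + 7*n + 12) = (n - 5)*(n + 3)*(n + 4)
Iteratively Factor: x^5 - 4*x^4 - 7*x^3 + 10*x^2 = (x)*(x^4 - 4*x^3 - 7*x^2 + 10*x) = x*(x + 2)*(x^3 - 6*x^2 + 5*x) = x*(x - 1)*(x + 2)*(x^2 - 5*x) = x^2*(x - 1)*(x + 2)*(x - 5)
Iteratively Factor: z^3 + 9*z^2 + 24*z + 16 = (z + 4)*(z^2 + 5*z + 4) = (z + 1)*(z + 4)*(z + 4)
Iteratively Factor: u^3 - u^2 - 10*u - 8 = (u + 1)*(u^2 - 2*u - 8) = (u + 1)*(u + 2)*(u - 4)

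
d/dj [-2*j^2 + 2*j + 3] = 2 - 4*j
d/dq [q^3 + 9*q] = 3*q^2 + 9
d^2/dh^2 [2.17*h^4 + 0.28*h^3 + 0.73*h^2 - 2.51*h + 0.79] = 26.04*h^2 + 1.68*h + 1.46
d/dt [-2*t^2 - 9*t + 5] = -4*t - 9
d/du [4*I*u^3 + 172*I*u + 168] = I*(12*u^2 + 172)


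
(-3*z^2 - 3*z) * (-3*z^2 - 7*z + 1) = 9*z^4 + 30*z^3 + 18*z^2 - 3*z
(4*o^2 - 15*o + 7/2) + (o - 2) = 4*o^2 - 14*o + 3/2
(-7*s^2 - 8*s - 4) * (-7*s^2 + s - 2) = 49*s^4 + 49*s^3 + 34*s^2 + 12*s + 8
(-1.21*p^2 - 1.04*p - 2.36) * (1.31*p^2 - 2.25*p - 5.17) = -1.5851*p^4 + 1.3601*p^3 + 5.5041*p^2 + 10.6868*p + 12.2012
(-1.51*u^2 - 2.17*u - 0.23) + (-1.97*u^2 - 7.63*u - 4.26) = -3.48*u^2 - 9.8*u - 4.49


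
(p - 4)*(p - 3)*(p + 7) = p^3 - 37*p + 84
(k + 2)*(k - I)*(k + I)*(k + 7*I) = k^4 + 2*k^3 + 7*I*k^3 + k^2 + 14*I*k^2 + 2*k + 7*I*k + 14*I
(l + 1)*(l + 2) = l^2 + 3*l + 2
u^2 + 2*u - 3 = (u - 1)*(u + 3)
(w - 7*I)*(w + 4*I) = w^2 - 3*I*w + 28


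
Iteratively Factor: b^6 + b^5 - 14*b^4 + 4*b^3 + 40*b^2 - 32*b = (b + 2)*(b^5 - b^4 - 12*b^3 + 28*b^2 - 16*b) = (b - 2)*(b + 2)*(b^4 + b^3 - 10*b^2 + 8*b) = b*(b - 2)*(b + 2)*(b^3 + b^2 - 10*b + 8) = b*(b - 2)*(b - 1)*(b + 2)*(b^2 + 2*b - 8) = b*(b - 2)^2*(b - 1)*(b + 2)*(b + 4)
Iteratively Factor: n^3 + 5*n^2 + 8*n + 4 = (n + 1)*(n^2 + 4*n + 4) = (n + 1)*(n + 2)*(n + 2)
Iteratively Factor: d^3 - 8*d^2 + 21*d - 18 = (d - 2)*(d^2 - 6*d + 9) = (d - 3)*(d - 2)*(d - 3)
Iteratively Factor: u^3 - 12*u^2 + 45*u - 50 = (u - 2)*(u^2 - 10*u + 25) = (u - 5)*(u - 2)*(u - 5)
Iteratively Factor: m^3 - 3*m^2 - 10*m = (m)*(m^2 - 3*m - 10) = m*(m + 2)*(m - 5)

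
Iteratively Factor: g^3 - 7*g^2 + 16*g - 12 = (g - 3)*(g^2 - 4*g + 4) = (g - 3)*(g - 2)*(g - 2)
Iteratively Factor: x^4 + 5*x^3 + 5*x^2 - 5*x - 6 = (x + 3)*(x^3 + 2*x^2 - x - 2) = (x + 2)*(x + 3)*(x^2 - 1) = (x + 1)*(x + 2)*(x + 3)*(x - 1)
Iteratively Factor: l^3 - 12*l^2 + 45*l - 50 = (l - 5)*(l^2 - 7*l + 10) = (l - 5)*(l - 2)*(l - 5)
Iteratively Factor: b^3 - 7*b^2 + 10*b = (b)*(b^2 - 7*b + 10) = b*(b - 5)*(b - 2)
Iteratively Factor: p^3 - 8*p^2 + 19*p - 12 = (p - 3)*(p^2 - 5*p + 4) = (p - 3)*(p - 1)*(p - 4)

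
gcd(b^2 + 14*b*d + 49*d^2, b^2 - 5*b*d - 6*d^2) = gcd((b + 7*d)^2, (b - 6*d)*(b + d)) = 1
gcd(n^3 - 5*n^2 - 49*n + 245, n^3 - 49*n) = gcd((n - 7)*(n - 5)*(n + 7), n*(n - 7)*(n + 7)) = n^2 - 49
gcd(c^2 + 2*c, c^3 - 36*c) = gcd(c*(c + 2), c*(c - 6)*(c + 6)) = c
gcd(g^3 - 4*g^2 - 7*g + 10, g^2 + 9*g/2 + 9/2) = 1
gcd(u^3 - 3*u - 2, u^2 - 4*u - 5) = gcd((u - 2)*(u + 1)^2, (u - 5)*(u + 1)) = u + 1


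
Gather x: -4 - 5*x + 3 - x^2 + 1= -x^2 - 5*x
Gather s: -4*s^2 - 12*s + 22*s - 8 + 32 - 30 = -4*s^2 + 10*s - 6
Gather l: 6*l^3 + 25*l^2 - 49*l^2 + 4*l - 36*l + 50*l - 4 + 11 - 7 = 6*l^3 - 24*l^2 + 18*l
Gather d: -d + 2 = 2 - d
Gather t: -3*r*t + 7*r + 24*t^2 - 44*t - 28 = 7*r + 24*t^2 + t*(-3*r - 44) - 28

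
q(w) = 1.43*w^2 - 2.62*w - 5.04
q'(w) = 2.86*w - 2.62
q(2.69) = -1.74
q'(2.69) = 5.07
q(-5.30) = 49.01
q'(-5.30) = -17.78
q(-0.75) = -2.27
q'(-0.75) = -4.76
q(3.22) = 1.35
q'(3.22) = 6.59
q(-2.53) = 10.74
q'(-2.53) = -9.86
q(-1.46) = 1.83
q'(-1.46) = -6.80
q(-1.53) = 2.32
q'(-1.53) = -7.00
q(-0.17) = -4.55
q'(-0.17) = -3.11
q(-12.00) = 232.32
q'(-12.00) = -36.94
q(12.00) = 169.44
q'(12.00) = 31.70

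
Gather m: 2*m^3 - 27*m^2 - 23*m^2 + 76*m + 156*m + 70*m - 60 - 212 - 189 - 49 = 2*m^3 - 50*m^2 + 302*m - 510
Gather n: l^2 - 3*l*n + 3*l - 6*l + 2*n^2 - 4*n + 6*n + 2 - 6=l^2 - 3*l + 2*n^2 + n*(2 - 3*l) - 4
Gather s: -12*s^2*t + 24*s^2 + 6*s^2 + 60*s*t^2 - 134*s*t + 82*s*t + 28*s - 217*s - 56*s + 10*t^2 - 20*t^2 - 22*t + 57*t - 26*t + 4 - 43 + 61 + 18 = s^2*(30 - 12*t) + s*(60*t^2 - 52*t - 245) - 10*t^2 + 9*t + 40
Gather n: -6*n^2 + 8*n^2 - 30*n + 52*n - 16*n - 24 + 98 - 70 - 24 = 2*n^2 + 6*n - 20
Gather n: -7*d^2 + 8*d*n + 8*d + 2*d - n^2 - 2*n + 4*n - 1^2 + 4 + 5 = -7*d^2 + 10*d - n^2 + n*(8*d + 2) + 8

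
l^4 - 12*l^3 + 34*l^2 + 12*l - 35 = (l - 7)*(l - 5)*(l - 1)*(l + 1)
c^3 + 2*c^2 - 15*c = c*(c - 3)*(c + 5)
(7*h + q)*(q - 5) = 7*h*q - 35*h + q^2 - 5*q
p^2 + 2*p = p*(p + 2)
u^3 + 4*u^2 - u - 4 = (u - 1)*(u + 1)*(u + 4)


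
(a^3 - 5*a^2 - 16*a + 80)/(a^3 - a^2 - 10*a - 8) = (a^2 - a - 20)/(a^2 + 3*a + 2)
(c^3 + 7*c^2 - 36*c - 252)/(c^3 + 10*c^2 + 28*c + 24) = (c^2 + c - 42)/(c^2 + 4*c + 4)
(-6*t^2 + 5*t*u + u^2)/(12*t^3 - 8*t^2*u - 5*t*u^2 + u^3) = (-6*t - u)/(12*t^2 + 4*t*u - u^2)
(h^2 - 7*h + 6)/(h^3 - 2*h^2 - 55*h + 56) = (h - 6)/(h^2 - h - 56)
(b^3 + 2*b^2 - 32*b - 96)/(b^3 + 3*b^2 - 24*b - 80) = (b - 6)/(b - 5)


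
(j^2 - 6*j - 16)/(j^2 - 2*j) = (j^2 - 6*j - 16)/(j*(j - 2))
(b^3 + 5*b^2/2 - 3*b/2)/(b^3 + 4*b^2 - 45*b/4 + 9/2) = 2*b*(b + 3)/(2*b^2 + 9*b - 18)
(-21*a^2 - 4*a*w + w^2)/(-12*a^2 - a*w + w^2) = (-7*a + w)/(-4*a + w)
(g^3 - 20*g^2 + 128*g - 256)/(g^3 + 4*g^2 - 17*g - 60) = (g^2 - 16*g + 64)/(g^2 + 8*g + 15)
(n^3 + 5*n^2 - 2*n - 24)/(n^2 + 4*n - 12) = (n^2 + 7*n + 12)/(n + 6)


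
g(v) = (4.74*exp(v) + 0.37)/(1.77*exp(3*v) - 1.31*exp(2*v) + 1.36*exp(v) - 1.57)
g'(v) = (4.74*exp(v) + 0.37)*(-5.31*exp(3*v) + 2.62*exp(2*v) - 1.36*exp(v))/(1.77*exp(3*v) - 1.31*exp(2*v) + 1.36*exp(v) - 1.57)^2 + 4.74*exp(v)/(1.77*exp(3*v) - 1.31*exp(2*v) + 1.36*exp(v) - 1.57)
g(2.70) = 0.01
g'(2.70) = -0.03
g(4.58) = 0.00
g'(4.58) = -0.00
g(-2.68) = -0.47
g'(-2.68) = -0.25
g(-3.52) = -0.33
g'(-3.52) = -0.10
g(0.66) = 1.06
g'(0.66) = -2.68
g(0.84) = 0.69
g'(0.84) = -1.62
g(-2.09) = -0.67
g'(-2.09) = -0.48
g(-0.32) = -6.40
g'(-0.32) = -23.40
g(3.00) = 0.01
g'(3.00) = -0.01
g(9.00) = 0.00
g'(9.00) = 0.00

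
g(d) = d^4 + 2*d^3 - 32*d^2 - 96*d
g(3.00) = -441.00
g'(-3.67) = 21.97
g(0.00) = 0.00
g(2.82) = -417.10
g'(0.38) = -119.23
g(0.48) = -53.18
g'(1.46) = -164.20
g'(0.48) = -124.90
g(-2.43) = 50.49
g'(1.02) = -150.79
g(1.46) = -197.60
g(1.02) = -128.01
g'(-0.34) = -73.70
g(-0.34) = 28.88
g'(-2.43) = 37.55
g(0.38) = -40.97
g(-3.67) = 3.86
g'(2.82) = -139.06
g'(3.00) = -126.00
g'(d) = 4*d^3 + 6*d^2 - 64*d - 96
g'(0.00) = -96.00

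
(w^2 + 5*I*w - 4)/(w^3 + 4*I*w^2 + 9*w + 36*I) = (w + I)/(w^2 + 9)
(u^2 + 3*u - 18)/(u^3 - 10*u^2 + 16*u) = (u^2 + 3*u - 18)/(u*(u^2 - 10*u + 16))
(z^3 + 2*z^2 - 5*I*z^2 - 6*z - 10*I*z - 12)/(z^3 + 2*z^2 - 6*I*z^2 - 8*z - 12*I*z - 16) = (z - 3*I)/(z - 4*I)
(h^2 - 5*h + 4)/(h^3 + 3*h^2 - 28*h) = (h - 1)/(h*(h + 7))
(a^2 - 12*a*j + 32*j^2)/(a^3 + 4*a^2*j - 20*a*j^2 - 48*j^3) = (a - 8*j)/(a^2 + 8*a*j + 12*j^2)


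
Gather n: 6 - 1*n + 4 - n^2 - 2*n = -n^2 - 3*n + 10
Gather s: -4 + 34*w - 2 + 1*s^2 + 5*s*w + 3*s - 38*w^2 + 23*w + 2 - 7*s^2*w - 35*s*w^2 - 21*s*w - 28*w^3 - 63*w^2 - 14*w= s^2*(1 - 7*w) + s*(-35*w^2 - 16*w + 3) - 28*w^3 - 101*w^2 + 43*w - 4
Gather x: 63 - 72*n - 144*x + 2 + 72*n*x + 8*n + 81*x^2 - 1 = -64*n + 81*x^2 + x*(72*n - 144) + 64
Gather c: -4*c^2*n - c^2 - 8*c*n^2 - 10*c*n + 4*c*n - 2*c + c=c^2*(-4*n - 1) + c*(-8*n^2 - 6*n - 1)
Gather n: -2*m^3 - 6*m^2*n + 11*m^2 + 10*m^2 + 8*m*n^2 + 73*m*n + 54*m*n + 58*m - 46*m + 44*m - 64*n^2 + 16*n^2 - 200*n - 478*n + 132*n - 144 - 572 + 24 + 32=-2*m^3 + 21*m^2 + 56*m + n^2*(8*m - 48) + n*(-6*m^2 + 127*m - 546) - 660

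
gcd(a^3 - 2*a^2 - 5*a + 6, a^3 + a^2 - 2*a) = a^2 + a - 2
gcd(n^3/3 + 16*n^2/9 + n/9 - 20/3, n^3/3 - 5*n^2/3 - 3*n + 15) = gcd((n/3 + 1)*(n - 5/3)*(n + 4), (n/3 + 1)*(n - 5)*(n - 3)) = n + 3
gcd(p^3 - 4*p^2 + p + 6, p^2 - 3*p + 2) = p - 2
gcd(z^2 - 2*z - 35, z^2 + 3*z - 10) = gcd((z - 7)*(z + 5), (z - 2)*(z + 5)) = z + 5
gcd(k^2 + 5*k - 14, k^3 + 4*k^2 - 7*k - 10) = k - 2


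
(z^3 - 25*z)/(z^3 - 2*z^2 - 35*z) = (z - 5)/(z - 7)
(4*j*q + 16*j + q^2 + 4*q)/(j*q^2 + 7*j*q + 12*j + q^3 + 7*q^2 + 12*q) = (4*j + q)/(j*q + 3*j + q^2 + 3*q)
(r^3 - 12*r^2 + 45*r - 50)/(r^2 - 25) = (r^2 - 7*r + 10)/(r + 5)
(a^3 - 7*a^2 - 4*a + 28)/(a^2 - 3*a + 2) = (a^2 - 5*a - 14)/(a - 1)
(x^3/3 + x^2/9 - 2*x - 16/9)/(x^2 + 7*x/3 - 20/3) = (3*x^3 + x^2 - 18*x - 16)/(3*(3*x^2 + 7*x - 20))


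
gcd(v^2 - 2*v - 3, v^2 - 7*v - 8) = v + 1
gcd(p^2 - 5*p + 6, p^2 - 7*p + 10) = p - 2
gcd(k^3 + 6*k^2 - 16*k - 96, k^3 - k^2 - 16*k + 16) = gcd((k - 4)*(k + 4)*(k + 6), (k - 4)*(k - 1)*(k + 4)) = k^2 - 16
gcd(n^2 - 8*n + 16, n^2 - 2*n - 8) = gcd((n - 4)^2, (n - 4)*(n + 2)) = n - 4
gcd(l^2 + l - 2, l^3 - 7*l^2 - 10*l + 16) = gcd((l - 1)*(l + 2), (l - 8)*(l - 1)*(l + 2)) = l^2 + l - 2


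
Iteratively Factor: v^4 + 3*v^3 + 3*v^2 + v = (v + 1)*(v^3 + 2*v^2 + v) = (v + 1)^2*(v^2 + v) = v*(v + 1)^2*(v + 1)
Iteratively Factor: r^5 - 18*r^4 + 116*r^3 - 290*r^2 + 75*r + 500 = (r - 5)*(r^4 - 13*r^3 + 51*r^2 - 35*r - 100) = (r - 5)*(r - 4)*(r^3 - 9*r^2 + 15*r + 25) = (r - 5)^2*(r - 4)*(r^2 - 4*r - 5) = (r - 5)^2*(r - 4)*(r + 1)*(r - 5)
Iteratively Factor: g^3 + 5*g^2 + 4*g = (g)*(g^2 + 5*g + 4) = g*(g + 1)*(g + 4)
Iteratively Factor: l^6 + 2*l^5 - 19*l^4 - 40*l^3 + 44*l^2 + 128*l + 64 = (l + 1)*(l^5 + l^4 - 20*l^3 - 20*l^2 + 64*l + 64) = (l + 1)*(l + 2)*(l^4 - l^3 - 18*l^2 + 16*l + 32) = (l + 1)^2*(l + 2)*(l^3 - 2*l^2 - 16*l + 32) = (l - 2)*(l + 1)^2*(l + 2)*(l^2 - 16) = (l - 4)*(l - 2)*(l + 1)^2*(l + 2)*(l + 4)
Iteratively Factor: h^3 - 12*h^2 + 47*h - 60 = (h - 4)*(h^2 - 8*h + 15) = (h - 4)*(h - 3)*(h - 5)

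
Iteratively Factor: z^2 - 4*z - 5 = (z + 1)*(z - 5)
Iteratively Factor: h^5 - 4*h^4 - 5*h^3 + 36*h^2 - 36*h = (h + 3)*(h^4 - 7*h^3 + 16*h^2 - 12*h) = (h - 3)*(h + 3)*(h^3 - 4*h^2 + 4*h) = h*(h - 3)*(h + 3)*(h^2 - 4*h + 4) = h*(h - 3)*(h - 2)*(h + 3)*(h - 2)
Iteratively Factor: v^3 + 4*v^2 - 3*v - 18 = (v + 3)*(v^2 + v - 6) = (v + 3)^2*(v - 2)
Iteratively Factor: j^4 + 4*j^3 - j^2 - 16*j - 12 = (j + 2)*(j^3 + 2*j^2 - 5*j - 6) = (j + 1)*(j + 2)*(j^2 + j - 6) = (j + 1)*(j + 2)*(j + 3)*(j - 2)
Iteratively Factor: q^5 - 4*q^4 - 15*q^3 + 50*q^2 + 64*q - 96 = (q + 3)*(q^4 - 7*q^3 + 6*q^2 + 32*q - 32) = (q + 2)*(q + 3)*(q^3 - 9*q^2 + 24*q - 16) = (q - 1)*(q + 2)*(q + 3)*(q^2 - 8*q + 16) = (q - 4)*(q - 1)*(q + 2)*(q + 3)*(q - 4)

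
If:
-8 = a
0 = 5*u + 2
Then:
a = -8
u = -2/5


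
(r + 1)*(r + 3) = r^2 + 4*r + 3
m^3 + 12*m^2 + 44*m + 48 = (m + 2)*(m + 4)*(m + 6)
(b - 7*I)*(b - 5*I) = b^2 - 12*I*b - 35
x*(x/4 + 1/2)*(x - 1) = x^3/4 + x^2/4 - x/2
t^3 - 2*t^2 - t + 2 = (t - 2)*(t - 1)*(t + 1)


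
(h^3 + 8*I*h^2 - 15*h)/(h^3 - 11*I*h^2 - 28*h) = (-h^2 - 8*I*h + 15)/(-h^2 + 11*I*h + 28)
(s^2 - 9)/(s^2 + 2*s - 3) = (s - 3)/(s - 1)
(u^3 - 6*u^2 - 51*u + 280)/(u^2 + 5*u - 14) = (u^2 - 13*u + 40)/(u - 2)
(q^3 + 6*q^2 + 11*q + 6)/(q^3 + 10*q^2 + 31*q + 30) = (q + 1)/(q + 5)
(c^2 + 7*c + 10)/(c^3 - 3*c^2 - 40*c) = (c + 2)/(c*(c - 8))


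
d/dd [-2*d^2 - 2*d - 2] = -4*d - 2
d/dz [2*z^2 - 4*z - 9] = 4*z - 4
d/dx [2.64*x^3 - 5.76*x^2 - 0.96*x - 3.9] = 7.92*x^2 - 11.52*x - 0.96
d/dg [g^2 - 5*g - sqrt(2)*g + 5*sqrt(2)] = 2*g - 5 - sqrt(2)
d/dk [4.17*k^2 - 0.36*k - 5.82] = 8.34*k - 0.36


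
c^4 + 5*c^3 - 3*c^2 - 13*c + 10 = (c - 1)^2*(c + 2)*(c + 5)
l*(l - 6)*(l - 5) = l^3 - 11*l^2 + 30*l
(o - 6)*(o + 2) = o^2 - 4*o - 12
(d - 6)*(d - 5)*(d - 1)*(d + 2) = d^4 - 10*d^3 + 17*d^2 + 52*d - 60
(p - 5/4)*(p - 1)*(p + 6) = p^3 + 15*p^2/4 - 49*p/4 + 15/2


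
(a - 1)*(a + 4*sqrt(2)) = a^2 - a + 4*sqrt(2)*a - 4*sqrt(2)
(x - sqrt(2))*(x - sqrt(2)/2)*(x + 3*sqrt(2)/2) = x^3 - 7*x/2 + 3*sqrt(2)/2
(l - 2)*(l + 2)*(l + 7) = l^3 + 7*l^2 - 4*l - 28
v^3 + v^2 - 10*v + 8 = (v - 2)*(v - 1)*(v + 4)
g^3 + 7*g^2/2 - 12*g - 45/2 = (g - 3)*(g + 3/2)*(g + 5)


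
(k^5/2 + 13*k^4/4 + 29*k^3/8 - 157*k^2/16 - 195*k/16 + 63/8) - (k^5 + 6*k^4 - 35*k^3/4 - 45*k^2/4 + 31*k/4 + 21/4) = -k^5/2 - 11*k^4/4 + 99*k^3/8 + 23*k^2/16 - 319*k/16 + 21/8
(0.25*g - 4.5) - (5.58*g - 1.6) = -5.33*g - 2.9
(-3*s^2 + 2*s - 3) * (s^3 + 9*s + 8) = -3*s^5 + 2*s^4 - 30*s^3 - 6*s^2 - 11*s - 24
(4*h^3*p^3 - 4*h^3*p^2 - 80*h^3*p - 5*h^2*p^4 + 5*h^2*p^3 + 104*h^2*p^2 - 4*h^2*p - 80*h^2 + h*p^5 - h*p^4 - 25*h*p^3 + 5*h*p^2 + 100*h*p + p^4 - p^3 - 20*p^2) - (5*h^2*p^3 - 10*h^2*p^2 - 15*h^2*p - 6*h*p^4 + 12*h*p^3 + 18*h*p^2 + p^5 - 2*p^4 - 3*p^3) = 4*h^3*p^3 - 4*h^3*p^2 - 80*h^3*p - 5*h^2*p^4 + 114*h^2*p^2 + 11*h^2*p - 80*h^2 + h*p^5 + 5*h*p^4 - 37*h*p^3 - 13*h*p^2 + 100*h*p - p^5 + 3*p^4 + 2*p^3 - 20*p^2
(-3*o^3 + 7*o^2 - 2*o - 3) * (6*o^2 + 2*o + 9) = -18*o^5 + 36*o^4 - 25*o^3 + 41*o^2 - 24*o - 27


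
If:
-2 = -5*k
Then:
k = 2/5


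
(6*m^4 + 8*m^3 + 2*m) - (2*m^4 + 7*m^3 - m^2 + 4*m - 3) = 4*m^4 + m^3 + m^2 - 2*m + 3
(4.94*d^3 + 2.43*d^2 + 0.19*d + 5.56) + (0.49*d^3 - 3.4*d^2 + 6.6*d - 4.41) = 5.43*d^3 - 0.97*d^2 + 6.79*d + 1.15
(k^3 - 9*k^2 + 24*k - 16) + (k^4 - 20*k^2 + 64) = k^4 + k^3 - 29*k^2 + 24*k + 48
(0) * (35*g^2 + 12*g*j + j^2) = 0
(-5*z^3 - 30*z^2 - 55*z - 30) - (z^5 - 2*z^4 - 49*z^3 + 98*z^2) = -z^5 + 2*z^4 + 44*z^3 - 128*z^2 - 55*z - 30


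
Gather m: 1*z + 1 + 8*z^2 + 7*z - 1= 8*z^2 + 8*z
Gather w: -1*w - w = -2*w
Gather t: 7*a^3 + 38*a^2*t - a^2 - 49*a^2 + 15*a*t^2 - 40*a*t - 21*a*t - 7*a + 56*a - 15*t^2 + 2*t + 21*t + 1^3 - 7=7*a^3 - 50*a^2 + 49*a + t^2*(15*a - 15) + t*(38*a^2 - 61*a + 23) - 6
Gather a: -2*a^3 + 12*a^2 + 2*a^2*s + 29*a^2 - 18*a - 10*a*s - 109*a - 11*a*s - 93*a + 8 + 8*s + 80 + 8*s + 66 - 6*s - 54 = -2*a^3 + a^2*(2*s + 41) + a*(-21*s - 220) + 10*s + 100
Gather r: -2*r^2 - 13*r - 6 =-2*r^2 - 13*r - 6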